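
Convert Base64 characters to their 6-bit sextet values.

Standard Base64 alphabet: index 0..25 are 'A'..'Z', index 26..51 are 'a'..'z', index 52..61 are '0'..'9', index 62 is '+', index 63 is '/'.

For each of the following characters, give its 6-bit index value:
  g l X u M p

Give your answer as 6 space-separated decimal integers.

'g': a..z range, 26 + ord('g') − ord('a') = 32
'l': a..z range, 26 + ord('l') − ord('a') = 37
'X': A..Z range, ord('X') − ord('A') = 23
'u': a..z range, 26 + ord('u') − ord('a') = 46
'M': A..Z range, ord('M') − ord('A') = 12
'p': a..z range, 26 + ord('p') − ord('a') = 41

Answer: 32 37 23 46 12 41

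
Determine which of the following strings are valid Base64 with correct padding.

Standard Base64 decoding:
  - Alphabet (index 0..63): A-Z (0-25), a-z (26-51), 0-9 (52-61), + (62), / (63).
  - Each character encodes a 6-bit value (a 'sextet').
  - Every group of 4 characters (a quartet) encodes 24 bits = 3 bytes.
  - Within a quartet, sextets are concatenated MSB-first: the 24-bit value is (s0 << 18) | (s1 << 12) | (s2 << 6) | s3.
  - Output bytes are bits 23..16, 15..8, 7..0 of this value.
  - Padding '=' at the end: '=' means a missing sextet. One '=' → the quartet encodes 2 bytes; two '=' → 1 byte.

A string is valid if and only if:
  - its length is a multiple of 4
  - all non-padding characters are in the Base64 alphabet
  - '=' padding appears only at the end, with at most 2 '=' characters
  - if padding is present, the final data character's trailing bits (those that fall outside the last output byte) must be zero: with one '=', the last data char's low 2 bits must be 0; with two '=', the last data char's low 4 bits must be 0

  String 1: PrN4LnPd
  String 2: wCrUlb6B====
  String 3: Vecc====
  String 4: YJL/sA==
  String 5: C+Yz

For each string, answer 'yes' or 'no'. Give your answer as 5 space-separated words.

Answer: yes no no yes yes

Derivation:
String 1: 'PrN4LnPd' → valid
String 2: 'wCrUlb6B====' → invalid (4 pad chars (max 2))
String 3: 'Vecc====' → invalid (4 pad chars (max 2))
String 4: 'YJL/sA==' → valid
String 5: 'C+Yz' → valid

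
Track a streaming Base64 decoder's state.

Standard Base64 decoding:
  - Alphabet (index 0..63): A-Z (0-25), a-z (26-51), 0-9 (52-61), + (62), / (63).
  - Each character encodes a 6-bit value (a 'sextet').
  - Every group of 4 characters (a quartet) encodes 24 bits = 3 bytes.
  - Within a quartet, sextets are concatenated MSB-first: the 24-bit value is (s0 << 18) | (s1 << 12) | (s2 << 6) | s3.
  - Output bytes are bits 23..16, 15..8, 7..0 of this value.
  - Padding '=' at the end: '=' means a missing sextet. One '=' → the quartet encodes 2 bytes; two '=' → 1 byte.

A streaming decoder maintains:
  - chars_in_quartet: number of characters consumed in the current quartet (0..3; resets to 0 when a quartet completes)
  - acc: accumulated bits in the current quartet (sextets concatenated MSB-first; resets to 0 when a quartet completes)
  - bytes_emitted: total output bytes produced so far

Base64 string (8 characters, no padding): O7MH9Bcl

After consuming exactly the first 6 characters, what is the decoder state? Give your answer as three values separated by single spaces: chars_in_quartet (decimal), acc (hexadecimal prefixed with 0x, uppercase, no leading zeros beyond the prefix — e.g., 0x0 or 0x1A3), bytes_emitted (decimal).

Answer: 2 0xF41 3

Derivation:
After char 0 ('O'=14): chars_in_quartet=1 acc=0xE bytes_emitted=0
After char 1 ('7'=59): chars_in_quartet=2 acc=0x3BB bytes_emitted=0
After char 2 ('M'=12): chars_in_quartet=3 acc=0xEECC bytes_emitted=0
After char 3 ('H'=7): chars_in_quartet=4 acc=0x3BB307 -> emit 3B B3 07, reset; bytes_emitted=3
After char 4 ('9'=61): chars_in_quartet=1 acc=0x3D bytes_emitted=3
After char 5 ('B'=1): chars_in_quartet=2 acc=0xF41 bytes_emitted=3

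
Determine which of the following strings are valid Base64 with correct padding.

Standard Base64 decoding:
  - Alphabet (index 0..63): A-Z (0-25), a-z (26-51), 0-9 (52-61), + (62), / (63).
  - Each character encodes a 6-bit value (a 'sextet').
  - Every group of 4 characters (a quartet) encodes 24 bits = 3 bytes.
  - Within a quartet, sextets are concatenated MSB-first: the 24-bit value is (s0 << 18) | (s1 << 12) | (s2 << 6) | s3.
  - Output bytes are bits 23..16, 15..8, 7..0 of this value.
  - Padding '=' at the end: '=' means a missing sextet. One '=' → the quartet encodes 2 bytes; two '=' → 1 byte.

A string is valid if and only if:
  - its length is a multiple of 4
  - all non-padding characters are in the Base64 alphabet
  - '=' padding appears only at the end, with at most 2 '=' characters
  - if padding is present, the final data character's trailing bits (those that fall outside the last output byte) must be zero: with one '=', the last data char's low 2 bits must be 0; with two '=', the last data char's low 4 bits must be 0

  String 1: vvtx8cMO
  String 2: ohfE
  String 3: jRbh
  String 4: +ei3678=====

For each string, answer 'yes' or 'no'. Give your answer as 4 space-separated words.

Answer: yes yes yes no

Derivation:
String 1: 'vvtx8cMO' → valid
String 2: 'ohfE' → valid
String 3: 'jRbh' → valid
String 4: '+ei3678=====' → invalid (5 pad chars (max 2))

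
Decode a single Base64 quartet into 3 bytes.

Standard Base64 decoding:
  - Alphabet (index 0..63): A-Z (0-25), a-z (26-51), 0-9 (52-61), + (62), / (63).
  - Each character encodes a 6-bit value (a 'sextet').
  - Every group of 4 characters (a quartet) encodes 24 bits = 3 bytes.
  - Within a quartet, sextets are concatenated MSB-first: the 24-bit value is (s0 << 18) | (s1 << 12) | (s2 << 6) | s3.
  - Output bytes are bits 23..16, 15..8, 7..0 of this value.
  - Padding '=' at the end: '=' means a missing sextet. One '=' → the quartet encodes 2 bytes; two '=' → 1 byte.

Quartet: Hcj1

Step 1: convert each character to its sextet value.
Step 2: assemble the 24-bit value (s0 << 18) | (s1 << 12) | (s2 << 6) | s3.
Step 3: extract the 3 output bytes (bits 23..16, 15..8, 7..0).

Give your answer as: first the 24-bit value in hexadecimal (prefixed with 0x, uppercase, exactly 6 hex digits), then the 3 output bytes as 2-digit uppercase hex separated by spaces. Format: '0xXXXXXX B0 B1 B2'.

Sextets: H=7, c=28, j=35, 1=53
24-bit: (7<<18) | (28<<12) | (35<<6) | 53
      = 0x1C0000 | 0x01C000 | 0x0008C0 | 0x000035
      = 0x1DC8F5
Bytes: (v>>16)&0xFF=1D, (v>>8)&0xFF=C8, v&0xFF=F5

Answer: 0x1DC8F5 1D C8 F5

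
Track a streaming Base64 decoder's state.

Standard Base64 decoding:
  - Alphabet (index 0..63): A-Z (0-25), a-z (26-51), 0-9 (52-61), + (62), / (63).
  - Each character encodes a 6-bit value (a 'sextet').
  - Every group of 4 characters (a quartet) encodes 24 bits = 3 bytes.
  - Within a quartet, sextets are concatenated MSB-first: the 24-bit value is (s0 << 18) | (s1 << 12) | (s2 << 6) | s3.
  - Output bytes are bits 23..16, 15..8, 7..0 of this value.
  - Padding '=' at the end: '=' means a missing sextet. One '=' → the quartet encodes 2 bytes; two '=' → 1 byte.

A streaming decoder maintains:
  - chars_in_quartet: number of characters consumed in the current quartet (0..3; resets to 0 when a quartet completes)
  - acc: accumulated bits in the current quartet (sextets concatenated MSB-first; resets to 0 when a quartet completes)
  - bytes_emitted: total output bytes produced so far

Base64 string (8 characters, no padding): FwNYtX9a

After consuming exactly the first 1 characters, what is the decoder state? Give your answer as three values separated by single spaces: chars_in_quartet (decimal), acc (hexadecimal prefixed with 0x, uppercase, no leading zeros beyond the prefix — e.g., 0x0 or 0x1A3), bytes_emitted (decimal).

Answer: 1 0x5 0

Derivation:
After char 0 ('F'=5): chars_in_quartet=1 acc=0x5 bytes_emitted=0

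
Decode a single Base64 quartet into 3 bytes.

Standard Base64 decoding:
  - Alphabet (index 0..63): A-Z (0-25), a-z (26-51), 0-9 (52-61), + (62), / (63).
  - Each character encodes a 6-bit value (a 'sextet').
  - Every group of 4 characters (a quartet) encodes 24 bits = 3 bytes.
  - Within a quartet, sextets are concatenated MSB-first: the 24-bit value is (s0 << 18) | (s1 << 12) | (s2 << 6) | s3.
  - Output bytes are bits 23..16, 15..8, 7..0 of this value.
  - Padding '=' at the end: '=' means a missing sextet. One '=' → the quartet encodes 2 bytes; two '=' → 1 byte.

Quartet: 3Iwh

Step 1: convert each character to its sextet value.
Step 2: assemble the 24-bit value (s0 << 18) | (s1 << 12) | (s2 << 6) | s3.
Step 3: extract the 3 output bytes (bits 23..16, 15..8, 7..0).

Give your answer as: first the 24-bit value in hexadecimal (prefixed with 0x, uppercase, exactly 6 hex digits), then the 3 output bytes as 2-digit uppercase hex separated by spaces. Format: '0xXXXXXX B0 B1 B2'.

Sextets: 3=55, I=8, w=48, h=33
24-bit: (55<<18) | (8<<12) | (48<<6) | 33
      = 0xDC0000 | 0x008000 | 0x000C00 | 0x000021
      = 0xDC8C21
Bytes: (v>>16)&0xFF=DC, (v>>8)&0xFF=8C, v&0xFF=21

Answer: 0xDC8C21 DC 8C 21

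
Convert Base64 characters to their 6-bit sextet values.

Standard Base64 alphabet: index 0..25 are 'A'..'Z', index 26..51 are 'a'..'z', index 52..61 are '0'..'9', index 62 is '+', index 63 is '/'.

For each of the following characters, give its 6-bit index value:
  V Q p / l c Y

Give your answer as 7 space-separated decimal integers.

'V': A..Z range, ord('V') − ord('A') = 21
'Q': A..Z range, ord('Q') − ord('A') = 16
'p': a..z range, 26 + ord('p') − ord('a') = 41
'/': index 63
'l': a..z range, 26 + ord('l') − ord('a') = 37
'c': a..z range, 26 + ord('c') − ord('a') = 28
'Y': A..Z range, ord('Y') − ord('A') = 24

Answer: 21 16 41 63 37 28 24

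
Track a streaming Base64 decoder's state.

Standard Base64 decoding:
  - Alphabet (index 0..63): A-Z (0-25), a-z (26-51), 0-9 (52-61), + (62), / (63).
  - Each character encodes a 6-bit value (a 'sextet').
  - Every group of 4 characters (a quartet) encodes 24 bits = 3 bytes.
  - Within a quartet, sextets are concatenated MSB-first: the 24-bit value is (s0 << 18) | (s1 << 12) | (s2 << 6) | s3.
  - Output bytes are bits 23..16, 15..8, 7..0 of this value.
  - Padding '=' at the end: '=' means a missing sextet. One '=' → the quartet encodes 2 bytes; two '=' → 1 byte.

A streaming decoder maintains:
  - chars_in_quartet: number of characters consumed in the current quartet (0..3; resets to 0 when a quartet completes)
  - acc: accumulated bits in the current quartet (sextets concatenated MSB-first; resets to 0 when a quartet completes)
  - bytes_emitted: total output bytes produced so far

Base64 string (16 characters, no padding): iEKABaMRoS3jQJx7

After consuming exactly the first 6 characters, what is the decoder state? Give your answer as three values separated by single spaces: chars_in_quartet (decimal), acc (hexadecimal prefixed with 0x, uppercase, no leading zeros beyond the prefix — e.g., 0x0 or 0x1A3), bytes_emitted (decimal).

Answer: 2 0x5A 3

Derivation:
After char 0 ('i'=34): chars_in_quartet=1 acc=0x22 bytes_emitted=0
After char 1 ('E'=4): chars_in_quartet=2 acc=0x884 bytes_emitted=0
After char 2 ('K'=10): chars_in_quartet=3 acc=0x2210A bytes_emitted=0
After char 3 ('A'=0): chars_in_quartet=4 acc=0x884280 -> emit 88 42 80, reset; bytes_emitted=3
After char 4 ('B'=1): chars_in_quartet=1 acc=0x1 bytes_emitted=3
After char 5 ('a'=26): chars_in_quartet=2 acc=0x5A bytes_emitted=3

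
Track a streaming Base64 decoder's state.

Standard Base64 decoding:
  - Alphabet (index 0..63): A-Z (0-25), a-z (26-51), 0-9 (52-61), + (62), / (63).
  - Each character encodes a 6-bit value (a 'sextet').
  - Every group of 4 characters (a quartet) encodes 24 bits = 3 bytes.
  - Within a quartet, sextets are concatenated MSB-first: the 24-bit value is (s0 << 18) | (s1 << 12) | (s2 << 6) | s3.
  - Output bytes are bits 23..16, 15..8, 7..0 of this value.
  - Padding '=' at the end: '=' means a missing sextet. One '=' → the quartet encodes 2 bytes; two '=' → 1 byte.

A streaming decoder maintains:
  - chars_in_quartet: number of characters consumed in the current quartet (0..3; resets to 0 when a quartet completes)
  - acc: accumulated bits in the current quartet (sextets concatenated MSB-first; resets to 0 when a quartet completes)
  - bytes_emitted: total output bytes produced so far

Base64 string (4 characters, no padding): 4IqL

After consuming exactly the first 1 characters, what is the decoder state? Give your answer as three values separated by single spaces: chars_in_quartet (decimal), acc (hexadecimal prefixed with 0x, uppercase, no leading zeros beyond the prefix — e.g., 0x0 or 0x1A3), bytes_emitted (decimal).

Answer: 1 0x38 0

Derivation:
After char 0 ('4'=56): chars_in_quartet=1 acc=0x38 bytes_emitted=0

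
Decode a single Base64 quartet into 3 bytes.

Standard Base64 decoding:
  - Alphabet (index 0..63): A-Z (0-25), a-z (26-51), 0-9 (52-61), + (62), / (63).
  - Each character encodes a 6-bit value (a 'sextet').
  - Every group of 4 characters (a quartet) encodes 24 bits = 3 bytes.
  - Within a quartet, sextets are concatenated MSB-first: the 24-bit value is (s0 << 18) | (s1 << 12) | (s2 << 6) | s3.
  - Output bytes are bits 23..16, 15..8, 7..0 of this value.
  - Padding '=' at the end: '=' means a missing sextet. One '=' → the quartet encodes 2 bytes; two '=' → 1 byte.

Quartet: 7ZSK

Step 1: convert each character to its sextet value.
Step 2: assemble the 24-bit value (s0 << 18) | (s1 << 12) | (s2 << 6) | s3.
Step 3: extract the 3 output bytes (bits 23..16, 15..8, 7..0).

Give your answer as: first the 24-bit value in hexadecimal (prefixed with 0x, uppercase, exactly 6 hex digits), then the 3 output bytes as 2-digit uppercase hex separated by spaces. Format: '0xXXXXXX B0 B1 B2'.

Sextets: 7=59, Z=25, S=18, K=10
24-bit: (59<<18) | (25<<12) | (18<<6) | 10
      = 0xEC0000 | 0x019000 | 0x000480 | 0x00000A
      = 0xED948A
Bytes: (v>>16)&0xFF=ED, (v>>8)&0xFF=94, v&0xFF=8A

Answer: 0xED948A ED 94 8A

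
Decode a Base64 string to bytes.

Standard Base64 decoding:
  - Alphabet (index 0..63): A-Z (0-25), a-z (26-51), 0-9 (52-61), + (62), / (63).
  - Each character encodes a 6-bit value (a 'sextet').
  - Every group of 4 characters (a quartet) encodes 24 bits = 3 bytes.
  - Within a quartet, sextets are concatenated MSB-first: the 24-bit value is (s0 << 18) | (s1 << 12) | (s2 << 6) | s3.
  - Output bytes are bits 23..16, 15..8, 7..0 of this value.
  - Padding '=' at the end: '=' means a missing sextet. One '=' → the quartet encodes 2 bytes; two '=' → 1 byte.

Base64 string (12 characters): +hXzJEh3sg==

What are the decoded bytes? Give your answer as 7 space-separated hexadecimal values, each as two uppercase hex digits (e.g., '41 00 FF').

After char 0 ('+'=62): chars_in_quartet=1 acc=0x3E bytes_emitted=0
After char 1 ('h'=33): chars_in_quartet=2 acc=0xFA1 bytes_emitted=0
After char 2 ('X'=23): chars_in_quartet=3 acc=0x3E857 bytes_emitted=0
After char 3 ('z'=51): chars_in_quartet=4 acc=0xFA15F3 -> emit FA 15 F3, reset; bytes_emitted=3
After char 4 ('J'=9): chars_in_quartet=1 acc=0x9 bytes_emitted=3
After char 5 ('E'=4): chars_in_quartet=2 acc=0x244 bytes_emitted=3
After char 6 ('h'=33): chars_in_quartet=3 acc=0x9121 bytes_emitted=3
After char 7 ('3'=55): chars_in_quartet=4 acc=0x244877 -> emit 24 48 77, reset; bytes_emitted=6
After char 8 ('s'=44): chars_in_quartet=1 acc=0x2C bytes_emitted=6
After char 9 ('g'=32): chars_in_quartet=2 acc=0xB20 bytes_emitted=6
Padding '==': partial quartet acc=0xB20 -> emit B2; bytes_emitted=7

Answer: FA 15 F3 24 48 77 B2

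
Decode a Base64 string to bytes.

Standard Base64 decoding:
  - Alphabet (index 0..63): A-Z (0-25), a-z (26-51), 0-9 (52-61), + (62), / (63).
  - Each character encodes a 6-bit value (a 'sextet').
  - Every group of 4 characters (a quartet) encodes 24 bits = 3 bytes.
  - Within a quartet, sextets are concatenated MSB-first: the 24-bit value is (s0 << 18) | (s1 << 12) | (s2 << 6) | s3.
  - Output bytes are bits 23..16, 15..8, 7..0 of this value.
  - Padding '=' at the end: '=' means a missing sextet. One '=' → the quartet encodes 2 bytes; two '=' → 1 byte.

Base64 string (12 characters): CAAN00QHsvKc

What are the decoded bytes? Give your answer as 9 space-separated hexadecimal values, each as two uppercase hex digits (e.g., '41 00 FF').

After char 0 ('C'=2): chars_in_quartet=1 acc=0x2 bytes_emitted=0
After char 1 ('A'=0): chars_in_quartet=2 acc=0x80 bytes_emitted=0
After char 2 ('A'=0): chars_in_quartet=3 acc=0x2000 bytes_emitted=0
After char 3 ('N'=13): chars_in_quartet=4 acc=0x8000D -> emit 08 00 0D, reset; bytes_emitted=3
After char 4 ('0'=52): chars_in_quartet=1 acc=0x34 bytes_emitted=3
After char 5 ('0'=52): chars_in_quartet=2 acc=0xD34 bytes_emitted=3
After char 6 ('Q'=16): chars_in_quartet=3 acc=0x34D10 bytes_emitted=3
After char 7 ('H'=7): chars_in_quartet=4 acc=0xD34407 -> emit D3 44 07, reset; bytes_emitted=6
After char 8 ('s'=44): chars_in_quartet=1 acc=0x2C bytes_emitted=6
After char 9 ('v'=47): chars_in_quartet=2 acc=0xB2F bytes_emitted=6
After char 10 ('K'=10): chars_in_quartet=3 acc=0x2CBCA bytes_emitted=6
After char 11 ('c'=28): chars_in_quartet=4 acc=0xB2F29C -> emit B2 F2 9C, reset; bytes_emitted=9

Answer: 08 00 0D D3 44 07 B2 F2 9C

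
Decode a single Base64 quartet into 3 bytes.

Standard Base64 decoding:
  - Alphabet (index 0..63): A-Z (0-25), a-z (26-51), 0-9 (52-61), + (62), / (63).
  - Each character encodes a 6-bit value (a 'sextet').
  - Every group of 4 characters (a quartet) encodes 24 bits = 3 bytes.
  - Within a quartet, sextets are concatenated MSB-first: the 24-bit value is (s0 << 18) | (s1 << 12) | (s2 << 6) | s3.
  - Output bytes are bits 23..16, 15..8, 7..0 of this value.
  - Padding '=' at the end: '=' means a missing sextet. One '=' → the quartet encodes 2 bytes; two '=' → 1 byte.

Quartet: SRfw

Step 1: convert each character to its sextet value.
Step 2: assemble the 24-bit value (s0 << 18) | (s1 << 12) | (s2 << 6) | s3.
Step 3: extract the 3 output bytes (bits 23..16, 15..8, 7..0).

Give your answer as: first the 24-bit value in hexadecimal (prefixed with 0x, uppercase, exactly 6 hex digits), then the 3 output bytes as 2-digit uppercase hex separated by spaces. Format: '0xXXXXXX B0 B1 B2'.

Sextets: S=18, R=17, f=31, w=48
24-bit: (18<<18) | (17<<12) | (31<<6) | 48
      = 0x480000 | 0x011000 | 0x0007C0 | 0x000030
      = 0x4917F0
Bytes: (v>>16)&0xFF=49, (v>>8)&0xFF=17, v&0xFF=F0

Answer: 0x4917F0 49 17 F0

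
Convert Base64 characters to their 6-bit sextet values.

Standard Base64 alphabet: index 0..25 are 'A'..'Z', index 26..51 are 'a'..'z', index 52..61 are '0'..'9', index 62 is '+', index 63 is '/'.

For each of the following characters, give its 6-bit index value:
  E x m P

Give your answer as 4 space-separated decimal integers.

'E': A..Z range, ord('E') − ord('A') = 4
'x': a..z range, 26 + ord('x') − ord('a') = 49
'm': a..z range, 26 + ord('m') − ord('a') = 38
'P': A..Z range, ord('P') − ord('A') = 15

Answer: 4 49 38 15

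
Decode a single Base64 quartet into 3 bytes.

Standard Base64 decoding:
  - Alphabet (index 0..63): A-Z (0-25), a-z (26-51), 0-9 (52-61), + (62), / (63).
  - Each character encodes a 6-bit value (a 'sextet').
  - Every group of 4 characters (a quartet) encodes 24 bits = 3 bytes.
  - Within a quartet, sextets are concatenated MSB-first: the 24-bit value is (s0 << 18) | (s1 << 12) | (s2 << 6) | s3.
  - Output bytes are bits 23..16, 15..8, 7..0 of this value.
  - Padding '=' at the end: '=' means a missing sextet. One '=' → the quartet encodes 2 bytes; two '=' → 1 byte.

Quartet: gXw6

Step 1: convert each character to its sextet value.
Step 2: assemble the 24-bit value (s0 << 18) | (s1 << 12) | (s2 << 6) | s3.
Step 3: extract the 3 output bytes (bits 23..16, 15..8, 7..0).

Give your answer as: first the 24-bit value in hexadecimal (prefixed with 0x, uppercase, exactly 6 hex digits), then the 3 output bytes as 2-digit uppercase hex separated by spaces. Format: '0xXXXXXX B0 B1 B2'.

Answer: 0x817C3A 81 7C 3A

Derivation:
Sextets: g=32, X=23, w=48, 6=58
24-bit: (32<<18) | (23<<12) | (48<<6) | 58
      = 0x800000 | 0x017000 | 0x000C00 | 0x00003A
      = 0x817C3A
Bytes: (v>>16)&0xFF=81, (v>>8)&0xFF=7C, v&0xFF=3A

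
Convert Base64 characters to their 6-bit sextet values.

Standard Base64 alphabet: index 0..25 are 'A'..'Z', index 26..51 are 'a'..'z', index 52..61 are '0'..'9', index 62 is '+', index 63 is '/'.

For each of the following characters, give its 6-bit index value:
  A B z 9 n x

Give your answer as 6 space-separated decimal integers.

'A': A..Z range, ord('A') − ord('A') = 0
'B': A..Z range, ord('B') − ord('A') = 1
'z': a..z range, 26 + ord('z') − ord('a') = 51
'9': 0..9 range, 52 + ord('9') − ord('0') = 61
'n': a..z range, 26 + ord('n') − ord('a') = 39
'x': a..z range, 26 + ord('x') − ord('a') = 49

Answer: 0 1 51 61 39 49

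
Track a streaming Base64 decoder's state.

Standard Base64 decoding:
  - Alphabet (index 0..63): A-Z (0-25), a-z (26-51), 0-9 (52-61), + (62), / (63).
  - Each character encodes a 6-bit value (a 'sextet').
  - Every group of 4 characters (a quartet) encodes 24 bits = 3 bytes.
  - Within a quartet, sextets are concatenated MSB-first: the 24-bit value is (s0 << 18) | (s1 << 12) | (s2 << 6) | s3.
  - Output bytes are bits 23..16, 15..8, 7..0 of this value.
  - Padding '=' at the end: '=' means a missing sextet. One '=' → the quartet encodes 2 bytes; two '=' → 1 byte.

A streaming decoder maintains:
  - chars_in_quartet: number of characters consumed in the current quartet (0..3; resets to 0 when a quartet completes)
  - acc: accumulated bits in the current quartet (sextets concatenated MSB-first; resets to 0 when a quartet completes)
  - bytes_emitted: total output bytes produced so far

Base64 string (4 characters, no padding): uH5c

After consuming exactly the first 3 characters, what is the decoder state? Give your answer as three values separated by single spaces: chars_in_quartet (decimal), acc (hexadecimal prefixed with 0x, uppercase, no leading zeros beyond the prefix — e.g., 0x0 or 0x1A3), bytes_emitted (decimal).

Answer: 3 0x2E1F9 0

Derivation:
After char 0 ('u'=46): chars_in_quartet=1 acc=0x2E bytes_emitted=0
After char 1 ('H'=7): chars_in_quartet=2 acc=0xB87 bytes_emitted=0
After char 2 ('5'=57): chars_in_quartet=3 acc=0x2E1F9 bytes_emitted=0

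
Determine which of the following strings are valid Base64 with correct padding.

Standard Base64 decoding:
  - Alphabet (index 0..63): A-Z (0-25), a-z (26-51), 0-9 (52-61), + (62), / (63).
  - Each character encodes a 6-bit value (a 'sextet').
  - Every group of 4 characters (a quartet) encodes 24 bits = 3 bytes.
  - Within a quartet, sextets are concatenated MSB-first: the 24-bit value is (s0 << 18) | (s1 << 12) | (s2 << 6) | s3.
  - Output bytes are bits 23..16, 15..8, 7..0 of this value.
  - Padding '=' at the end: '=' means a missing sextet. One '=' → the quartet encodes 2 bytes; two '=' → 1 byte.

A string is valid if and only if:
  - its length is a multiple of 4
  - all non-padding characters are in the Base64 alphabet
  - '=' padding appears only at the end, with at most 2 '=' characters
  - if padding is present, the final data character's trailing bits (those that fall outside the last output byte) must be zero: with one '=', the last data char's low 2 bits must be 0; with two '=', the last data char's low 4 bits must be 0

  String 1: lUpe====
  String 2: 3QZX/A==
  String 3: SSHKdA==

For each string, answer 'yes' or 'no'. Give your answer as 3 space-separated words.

Answer: no yes yes

Derivation:
String 1: 'lUpe====' → invalid (4 pad chars (max 2))
String 2: '3QZX/A==' → valid
String 3: 'SSHKdA==' → valid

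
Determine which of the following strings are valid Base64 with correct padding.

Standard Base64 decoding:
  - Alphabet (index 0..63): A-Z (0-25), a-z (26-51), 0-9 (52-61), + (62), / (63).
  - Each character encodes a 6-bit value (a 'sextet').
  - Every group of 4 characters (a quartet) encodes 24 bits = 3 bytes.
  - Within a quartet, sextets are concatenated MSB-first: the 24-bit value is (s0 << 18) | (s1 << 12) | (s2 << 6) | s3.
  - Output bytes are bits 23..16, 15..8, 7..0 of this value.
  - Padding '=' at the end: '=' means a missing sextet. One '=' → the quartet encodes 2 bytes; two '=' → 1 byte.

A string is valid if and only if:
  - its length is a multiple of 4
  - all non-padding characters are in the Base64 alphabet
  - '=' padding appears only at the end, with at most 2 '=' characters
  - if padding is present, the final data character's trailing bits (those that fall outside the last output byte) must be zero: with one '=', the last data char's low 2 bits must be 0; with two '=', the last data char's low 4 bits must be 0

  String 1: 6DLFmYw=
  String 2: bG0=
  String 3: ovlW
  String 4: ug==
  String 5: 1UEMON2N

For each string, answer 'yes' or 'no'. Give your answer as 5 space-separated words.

String 1: '6DLFmYw=' → valid
String 2: 'bG0=' → valid
String 3: 'ovlW' → valid
String 4: 'ug==' → valid
String 5: '1UEMON2N' → valid

Answer: yes yes yes yes yes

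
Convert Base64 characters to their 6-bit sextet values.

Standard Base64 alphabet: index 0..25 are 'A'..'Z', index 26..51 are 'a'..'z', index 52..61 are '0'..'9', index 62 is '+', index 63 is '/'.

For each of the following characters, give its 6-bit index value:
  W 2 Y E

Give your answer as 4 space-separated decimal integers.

Answer: 22 54 24 4

Derivation:
'W': A..Z range, ord('W') − ord('A') = 22
'2': 0..9 range, 52 + ord('2') − ord('0') = 54
'Y': A..Z range, ord('Y') − ord('A') = 24
'E': A..Z range, ord('E') − ord('A') = 4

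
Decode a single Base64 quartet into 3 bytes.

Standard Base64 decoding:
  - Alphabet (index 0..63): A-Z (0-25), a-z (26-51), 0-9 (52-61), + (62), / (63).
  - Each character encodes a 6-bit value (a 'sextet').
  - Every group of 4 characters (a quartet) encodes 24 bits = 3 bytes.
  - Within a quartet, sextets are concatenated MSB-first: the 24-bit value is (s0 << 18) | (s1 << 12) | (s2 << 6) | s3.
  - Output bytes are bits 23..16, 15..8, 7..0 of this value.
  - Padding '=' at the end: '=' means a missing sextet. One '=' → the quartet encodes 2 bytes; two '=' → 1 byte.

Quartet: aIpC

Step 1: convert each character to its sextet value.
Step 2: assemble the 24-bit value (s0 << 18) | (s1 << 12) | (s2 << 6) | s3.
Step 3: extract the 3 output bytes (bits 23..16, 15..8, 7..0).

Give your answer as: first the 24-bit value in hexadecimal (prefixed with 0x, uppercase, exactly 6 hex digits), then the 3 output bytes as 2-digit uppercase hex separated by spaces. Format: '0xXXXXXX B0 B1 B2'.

Sextets: a=26, I=8, p=41, C=2
24-bit: (26<<18) | (8<<12) | (41<<6) | 2
      = 0x680000 | 0x008000 | 0x000A40 | 0x000002
      = 0x688A42
Bytes: (v>>16)&0xFF=68, (v>>8)&0xFF=8A, v&0xFF=42

Answer: 0x688A42 68 8A 42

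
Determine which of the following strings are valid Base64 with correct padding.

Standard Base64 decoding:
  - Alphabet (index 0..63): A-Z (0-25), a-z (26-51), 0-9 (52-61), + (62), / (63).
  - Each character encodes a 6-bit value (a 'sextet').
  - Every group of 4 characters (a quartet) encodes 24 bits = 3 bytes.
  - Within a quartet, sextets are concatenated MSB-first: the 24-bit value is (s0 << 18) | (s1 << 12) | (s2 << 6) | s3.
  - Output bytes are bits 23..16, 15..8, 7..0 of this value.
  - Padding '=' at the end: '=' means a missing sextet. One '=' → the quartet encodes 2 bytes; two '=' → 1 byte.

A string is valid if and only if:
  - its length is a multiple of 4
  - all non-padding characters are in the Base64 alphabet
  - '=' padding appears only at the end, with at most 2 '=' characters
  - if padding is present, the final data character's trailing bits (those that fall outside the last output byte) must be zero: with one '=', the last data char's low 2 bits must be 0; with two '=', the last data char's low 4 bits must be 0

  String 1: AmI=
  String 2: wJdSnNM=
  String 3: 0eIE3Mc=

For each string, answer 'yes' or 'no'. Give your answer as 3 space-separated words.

String 1: 'AmI=' → valid
String 2: 'wJdSnNM=' → valid
String 3: '0eIE3Mc=' → valid

Answer: yes yes yes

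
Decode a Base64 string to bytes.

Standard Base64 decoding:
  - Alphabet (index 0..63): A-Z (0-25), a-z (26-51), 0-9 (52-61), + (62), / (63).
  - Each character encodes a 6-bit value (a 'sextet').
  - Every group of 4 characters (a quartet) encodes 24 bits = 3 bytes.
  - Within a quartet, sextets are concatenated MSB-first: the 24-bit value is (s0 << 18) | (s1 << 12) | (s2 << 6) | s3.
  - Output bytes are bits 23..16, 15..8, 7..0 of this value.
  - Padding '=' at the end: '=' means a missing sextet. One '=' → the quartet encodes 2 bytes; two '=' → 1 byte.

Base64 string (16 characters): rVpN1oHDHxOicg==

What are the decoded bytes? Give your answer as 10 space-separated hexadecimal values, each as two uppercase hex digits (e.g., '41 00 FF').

After char 0 ('r'=43): chars_in_quartet=1 acc=0x2B bytes_emitted=0
After char 1 ('V'=21): chars_in_quartet=2 acc=0xAD5 bytes_emitted=0
After char 2 ('p'=41): chars_in_quartet=3 acc=0x2B569 bytes_emitted=0
After char 3 ('N'=13): chars_in_quartet=4 acc=0xAD5A4D -> emit AD 5A 4D, reset; bytes_emitted=3
After char 4 ('1'=53): chars_in_quartet=1 acc=0x35 bytes_emitted=3
After char 5 ('o'=40): chars_in_quartet=2 acc=0xD68 bytes_emitted=3
After char 6 ('H'=7): chars_in_quartet=3 acc=0x35A07 bytes_emitted=3
After char 7 ('D'=3): chars_in_quartet=4 acc=0xD681C3 -> emit D6 81 C3, reset; bytes_emitted=6
After char 8 ('H'=7): chars_in_quartet=1 acc=0x7 bytes_emitted=6
After char 9 ('x'=49): chars_in_quartet=2 acc=0x1F1 bytes_emitted=6
After char 10 ('O'=14): chars_in_quartet=3 acc=0x7C4E bytes_emitted=6
After char 11 ('i'=34): chars_in_quartet=4 acc=0x1F13A2 -> emit 1F 13 A2, reset; bytes_emitted=9
After char 12 ('c'=28): chars_in_quartet=1 acc=0x1C bytes_emitted=9
After char 13 ('g'=32): chars_in_quartet=2 acc=0x720 bytes_emitted=9
Padding '==': partial quartet acc=0x720 -> emit 72; bytes_emitted=10

Answer: AD 5A 4D D6 81 C3 1F 13 A2 72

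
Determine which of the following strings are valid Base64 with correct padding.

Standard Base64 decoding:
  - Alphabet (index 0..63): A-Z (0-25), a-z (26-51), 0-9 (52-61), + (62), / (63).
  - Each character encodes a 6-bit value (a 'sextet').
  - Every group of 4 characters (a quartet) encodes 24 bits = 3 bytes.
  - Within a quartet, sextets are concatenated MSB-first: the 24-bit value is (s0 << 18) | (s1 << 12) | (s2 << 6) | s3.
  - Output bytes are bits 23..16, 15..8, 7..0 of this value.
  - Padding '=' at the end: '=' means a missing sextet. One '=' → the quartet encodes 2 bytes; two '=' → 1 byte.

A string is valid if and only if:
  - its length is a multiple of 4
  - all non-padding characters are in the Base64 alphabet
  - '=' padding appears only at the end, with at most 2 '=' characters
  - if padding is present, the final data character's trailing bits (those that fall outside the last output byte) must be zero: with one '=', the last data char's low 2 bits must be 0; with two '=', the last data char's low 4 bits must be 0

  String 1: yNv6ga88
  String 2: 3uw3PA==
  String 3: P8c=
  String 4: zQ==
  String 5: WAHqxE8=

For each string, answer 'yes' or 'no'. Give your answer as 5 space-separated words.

String 1: 'yNv6ga88' → valid
String 2: '3uw3PA==' → valid
String 3: 'P8c=' → valid
String 4: 'zQ==' → valid
String 5: 'WAHqxE8=' → valid

Answer: yes yes yes yes yes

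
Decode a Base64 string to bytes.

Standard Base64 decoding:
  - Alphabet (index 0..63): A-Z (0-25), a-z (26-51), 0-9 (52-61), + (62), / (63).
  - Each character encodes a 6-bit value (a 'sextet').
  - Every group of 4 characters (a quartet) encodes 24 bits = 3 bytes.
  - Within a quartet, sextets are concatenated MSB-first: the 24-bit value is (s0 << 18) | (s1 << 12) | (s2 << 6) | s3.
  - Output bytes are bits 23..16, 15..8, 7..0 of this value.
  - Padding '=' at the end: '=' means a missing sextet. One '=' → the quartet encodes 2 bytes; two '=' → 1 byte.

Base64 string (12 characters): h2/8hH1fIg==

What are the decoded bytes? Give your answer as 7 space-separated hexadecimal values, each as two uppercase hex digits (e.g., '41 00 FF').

Answer: 87 6F FC 84 7D 5F 22

Derivation:
After char 0 ('h'=33): chars_in_quartet=1 acc=0x21 bytes_emitted=0
After char 1 ('2'=54): chars_in_quartet=2 acc=0x876 bytes_emitted=0
After char 2 ('/'=63): chars_in_quartet=3 acc=0x21DBF bytes_emitted=0
After char 3 ('8'=60): chars_in_quartet=4 acc=0x876FFC -> emit 87 6F FC, reset; bytes_emitted=3
After char 4 ('h'=33): chars_in_quartet=1 acc=0x21 bytes_emitted=3
After char 5 ('H'=7): chars_in_quartet=2 acc=0x847 bytes_emitted=3
After char 6 ('1'=53): chars_in_quartet=3 acc=0x211F5 bytes_emitted=3
After char 7 ('f'=31): chars_in_quartet=4 acc=0x847D5F -> emit 84 7D 5F, reset; bytes_emitted=6
After char 8 ('I'=8): chars_in_quartet=1 acc=0x8 bytes_emitted=6
After char 9 ('g'=32): chars_in_quartet=2 acc=0x220 bytes_emitted=6
Padding '==': partial quartet acc=0x220 -> emit 22; bytes_emitted=7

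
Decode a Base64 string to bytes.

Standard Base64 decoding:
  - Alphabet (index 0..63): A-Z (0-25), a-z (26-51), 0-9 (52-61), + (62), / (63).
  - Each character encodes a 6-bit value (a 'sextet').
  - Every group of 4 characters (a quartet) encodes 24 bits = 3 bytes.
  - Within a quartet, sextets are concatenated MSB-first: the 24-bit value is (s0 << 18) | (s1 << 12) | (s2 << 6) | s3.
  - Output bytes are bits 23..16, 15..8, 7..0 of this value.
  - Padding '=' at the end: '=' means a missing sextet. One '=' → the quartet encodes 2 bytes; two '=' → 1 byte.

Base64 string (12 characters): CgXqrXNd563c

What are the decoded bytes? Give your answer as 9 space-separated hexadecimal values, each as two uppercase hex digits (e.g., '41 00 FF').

Answer: 0A 05 EA AD 73 5D E7 AD DC

Derivation:
After char 0 ('C'=2): chars_in_quartet=1 acc=0x2 bytes_emitted=0
After char 1 ('g'=32): chars_in_quartet=2 acc=0xA0 bytes_emitted=0
After char 2 ('X'=23): chars_in_quartet=3 acc=0x2817 bytes_emitted=0
After char 3 ('q'=42): chars_in_quartet=4 acc=0xA05EA -> emit 0A 05 EA, reset; bytes_emitted=3
After char 4 ('r'=43): chars_in_quartet=1 acc=0x2B bytes_emitted=3
After char 5 ('X'=23): chars_in_quartet=2 acc=0xAD7 bytes_emitted=3
After char 6 ('N'=13): chars_in_quartet=3 acc=0x2B5CD bytes_emitted=3
After char 7 ('d'=29): chars_in_quartet=4 acc=0xAD735D -> emit AD 73 5D, reset; bytes_emitted=6
After char 8 ('5'=57): chars_in_quartet=1 acc=0x39 bytes_emitted=6
After char 9 ('6'=58): chars_in_quartet=2 acc=0xE7A bytes_emitted=6
After char 10 ('3'=55): chars_in_quartet=3 acc=0x39EB7 bytes_emitted=6
After char 11 ('c'=28): chars_in_quartet=4 acc=0xE7ADDC -> emit E7 AD DC, reset; bytes_emitted=9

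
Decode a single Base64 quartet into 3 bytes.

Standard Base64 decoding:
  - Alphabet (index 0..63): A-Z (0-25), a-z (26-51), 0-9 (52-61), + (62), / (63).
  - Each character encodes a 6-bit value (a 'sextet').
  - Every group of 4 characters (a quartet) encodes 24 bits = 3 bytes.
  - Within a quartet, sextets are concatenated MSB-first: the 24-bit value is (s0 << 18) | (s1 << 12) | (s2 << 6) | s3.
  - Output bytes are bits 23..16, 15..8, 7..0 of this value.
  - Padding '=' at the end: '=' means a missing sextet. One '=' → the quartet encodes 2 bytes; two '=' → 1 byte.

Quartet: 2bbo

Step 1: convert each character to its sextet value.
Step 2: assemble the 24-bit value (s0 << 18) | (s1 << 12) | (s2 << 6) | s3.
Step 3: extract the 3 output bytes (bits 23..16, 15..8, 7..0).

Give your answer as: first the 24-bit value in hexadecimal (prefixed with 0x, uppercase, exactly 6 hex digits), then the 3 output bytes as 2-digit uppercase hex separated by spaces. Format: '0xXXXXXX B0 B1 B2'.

Answer: 0xD9B6E8 D9 B6 E8

Derivation:
Sextets: 2=54, b=27, b=27, o=40
24-bit: (54<<18) | (27<<12) | (27<<6) | 40
      = 0xD80000 | 0x01B000 | 0x0006C0 | 0x000028
      = 0xD9B6E8
Bytes: (v>>16)&0xFF=D9, (v>>8)&0xFF=B6, v&0xFF=E8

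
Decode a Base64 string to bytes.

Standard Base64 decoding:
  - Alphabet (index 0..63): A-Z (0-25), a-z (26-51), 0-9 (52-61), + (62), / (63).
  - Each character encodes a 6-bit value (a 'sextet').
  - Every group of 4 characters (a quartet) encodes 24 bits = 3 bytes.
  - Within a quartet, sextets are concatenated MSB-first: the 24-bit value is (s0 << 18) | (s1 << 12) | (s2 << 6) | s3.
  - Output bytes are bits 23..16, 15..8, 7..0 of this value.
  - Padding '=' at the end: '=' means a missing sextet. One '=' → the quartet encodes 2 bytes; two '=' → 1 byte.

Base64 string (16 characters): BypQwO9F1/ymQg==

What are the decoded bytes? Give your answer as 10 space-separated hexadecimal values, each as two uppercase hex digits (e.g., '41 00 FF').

After char 0 ('B'=1): chars_in_quartet=1 acc=0x1 bytes_emitted=0
After char 1 ('y'=50): chars_in_quartet=2 acc=0x72 bytes_emitted=0
After char 2 ('p'=41): chars_in_quartet=3 acc=0x1CA9 bytes_emitted=0
After char 3 ('Q'=16): chars_in_quartet=4 acc=0x72A50 -> emit 07 2A 50, reset; bytes_emitted=3
After char 4 ('w'=48): chars_in_quartet=1 acc=0x30 bytes_emitted=3
After char 5 ('O'=14): chars_in_quartet=2 acc=0xC0E bytes_emitted=3
After char 6 ('9'=61): chars_in_quartet=3 acc=0x303BD bytes_emitted=3
After char 7 ('F'=5): chars_in_quartet=4 acc=0xC0EF45 -> emit C0 EF 45, reset; bytes_emitted=6
After char 8 ('1'=53): chars_in_quartet=1 acc=0x35 bytes_emitted=6
After char 9 ('/'=63): chars_in_quartet=2 acc=0xD7F bytes_emitted=6
After char 10 ('y'=50): chars_in_quartet=3 acc=0x35FF2 bytes_emitted=6
After char 11 ('m'=38): chars_in_quartet=4 acc=0xD7FCA6 -> emit D7 FC A6, reset; bytes_emitted=9
After char 12 ('Q'=16): chars_in_quartet=1 acc=0x10 bytes_emitted=9
After char 13 ('g'=32): chars_in_quartet=2 acc=0x420 bytes_emitted=9
Padding '==': partial quartet acc=0x420 -> emit 42; bytes_emitted=10

Answer: 07 2A 50 C0 EF 45 D7 FC A6 42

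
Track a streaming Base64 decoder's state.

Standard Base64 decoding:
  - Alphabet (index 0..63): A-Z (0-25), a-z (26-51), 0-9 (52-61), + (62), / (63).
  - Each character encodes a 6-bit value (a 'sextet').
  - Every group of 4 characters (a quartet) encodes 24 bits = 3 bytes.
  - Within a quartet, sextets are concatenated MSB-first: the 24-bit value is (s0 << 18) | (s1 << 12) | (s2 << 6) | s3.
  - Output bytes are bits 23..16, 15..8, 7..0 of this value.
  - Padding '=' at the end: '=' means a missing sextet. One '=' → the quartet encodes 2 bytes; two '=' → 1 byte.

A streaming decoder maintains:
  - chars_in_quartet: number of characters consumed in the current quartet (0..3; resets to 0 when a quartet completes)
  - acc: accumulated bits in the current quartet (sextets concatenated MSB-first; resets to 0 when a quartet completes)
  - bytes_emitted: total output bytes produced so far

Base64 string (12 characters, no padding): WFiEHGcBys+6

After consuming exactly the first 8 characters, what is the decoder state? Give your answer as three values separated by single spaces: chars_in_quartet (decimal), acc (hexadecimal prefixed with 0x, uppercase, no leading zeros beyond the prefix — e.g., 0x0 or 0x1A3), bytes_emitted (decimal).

After char 0 ('W'=22): chars_in_quartet=1 acc=0x16 bytes_emitted=0
After char 1 ('F'=5): chars_in_quartet=2 acc=0x585 bytes_emitted=0
After char 2 ('i'=34): chars_in_quartet=3 acc=0x16162 bytes_emitted=0
After char 3 ('E'=4): chars_in_quartet=4 acc=0x585884 -> emit 58 58 84, reset; bytes_emitted=3
After char 4 ('H'=7): chars_in_quartet=1 acc=0x7 bytes_emitted=3
After char 5 ('G'=6): chars_in_quartet=2 acc=0x1C6 bytes_emitted=3
After char 6 ('c'=28): chars_in_quartet=3 acc=0x719C bytes_emitted=3
After char 7 ('B'=1): chars_in_quartet=4 acc=0x1C6701 -> emit 1C 67 01, reset; bytes_emitted=6

Answer: 0 0x0 6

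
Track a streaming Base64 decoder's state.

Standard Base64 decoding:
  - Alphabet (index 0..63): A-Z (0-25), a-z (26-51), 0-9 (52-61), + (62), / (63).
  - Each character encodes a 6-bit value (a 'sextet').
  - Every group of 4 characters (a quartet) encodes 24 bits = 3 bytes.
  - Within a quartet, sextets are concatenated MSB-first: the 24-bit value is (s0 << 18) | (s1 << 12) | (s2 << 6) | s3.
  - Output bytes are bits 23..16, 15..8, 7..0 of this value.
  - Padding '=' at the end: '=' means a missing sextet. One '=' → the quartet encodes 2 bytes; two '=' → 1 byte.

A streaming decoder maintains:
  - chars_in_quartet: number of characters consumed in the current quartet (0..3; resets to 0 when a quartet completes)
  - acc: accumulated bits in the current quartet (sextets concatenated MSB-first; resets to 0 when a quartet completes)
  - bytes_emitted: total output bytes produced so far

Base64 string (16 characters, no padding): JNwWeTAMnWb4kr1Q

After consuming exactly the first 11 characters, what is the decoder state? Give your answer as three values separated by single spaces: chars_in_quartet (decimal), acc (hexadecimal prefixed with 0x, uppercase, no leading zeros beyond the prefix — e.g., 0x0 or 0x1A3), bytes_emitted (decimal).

After char 0 ('J'=9): chars_in_quartet=1 acc=0x9 bytes_emitted=0
After char 1 ('N'=13): chars_in_quartet=2 acc=0x24D bytes_emitted=0
After char 2 ('w'=48): chars_in_quartet=3 acc=0x9370 bytes_emitted=0
After char 3 ('W'=22): chars_in_quartet=4 acc=0x24DC16 -> emit 24 DC 16, reset; bytes_emitted=3
After char 4 ('e'=30): chars_in_quartet=1 acc=0x1E bytes_emitted=3
After char 5 ('T'=19): chars_in_quartet=2 acc=0x793 bytes_emitted=3
After char 6 ('A'=0): chars_in_quartet=3 acc=0x1E4C0 bytes_emitted=3
After char 7 ('M'=12): chars_in_quartet=4 acc=0x79300C -> emit 79 30 0C, reset; bytes_emitted=6
After char 8 ('n'=39): chars_in_quartet=1 acc=0x27 bytes_emitted=6
After char 9 ('W'=22): chars_in_quartet=2 acc=0x9D6 bytes_emitted=6
After char 10 ('b'=27): chars_in_quartet=3 acc=0x2759B bytes_emitted=6

Answer: 3 0x2759B 6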